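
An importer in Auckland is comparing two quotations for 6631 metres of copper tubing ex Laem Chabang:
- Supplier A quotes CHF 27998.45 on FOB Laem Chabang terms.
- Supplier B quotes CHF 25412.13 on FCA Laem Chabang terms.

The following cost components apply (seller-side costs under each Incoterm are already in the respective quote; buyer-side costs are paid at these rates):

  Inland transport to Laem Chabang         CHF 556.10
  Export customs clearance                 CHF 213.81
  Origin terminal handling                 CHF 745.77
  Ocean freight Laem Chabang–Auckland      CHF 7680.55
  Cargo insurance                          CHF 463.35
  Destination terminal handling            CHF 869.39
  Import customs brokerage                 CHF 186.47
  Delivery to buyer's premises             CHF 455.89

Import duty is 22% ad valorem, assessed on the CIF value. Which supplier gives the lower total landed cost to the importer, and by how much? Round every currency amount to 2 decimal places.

Supplier A (FOB):
CIF value = FOB price + freight + insurance = 27998.45 + 7680.55 + 463.35 = 36142.35
Import duty = 36142.35 × 22% = 7951.32
Buyer bears (A): 7680.55 + 463.35 + 869.39 + 186.47 + 455.89 = 9655.65
Landed cost (A) = invoice 27998.45 + 9655.65 + duty 7951.32 = 45605.42
Supplier B (FCA):
CIF value = FCA price + origin terminal + freight + insurance = 25412.13 + 745.77 + 7680.55 + 463.35 = 34301.80
Import duty = 34301.80 × 22% = 7546.40
Buyer bears (B): 745.77 + 7680.55 + 463.35 + 869.39 + 186.47 + 455.89 = 10401.42
Landed cost (B) = invoice 25412.13 + 10401.42 + duty 7546.40 = 43359.95
Difference = |45605.42 − 43359.95| = 2245.47

Supplier B is cheaper by CHF 2245.47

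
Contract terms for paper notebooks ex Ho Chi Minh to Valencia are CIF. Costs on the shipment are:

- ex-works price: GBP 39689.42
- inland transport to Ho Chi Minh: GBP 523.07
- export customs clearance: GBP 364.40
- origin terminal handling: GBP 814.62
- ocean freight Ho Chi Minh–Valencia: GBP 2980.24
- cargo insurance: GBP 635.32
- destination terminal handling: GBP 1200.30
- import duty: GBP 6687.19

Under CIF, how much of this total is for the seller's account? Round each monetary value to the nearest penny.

Seller's account: GBP 45007.07

CIF: the seller pays costs through ocean freight and marine insurance to the destination port.
Seller's account: goods 39689.42 + inland to port 523.07 + export clearance 364.40 + origin terminal 814.62 + freight 2980.24 + insurance 635.32 = 45007.07
Buyer's account: destination terminal 1200.30 + duty 6687.19 = 7887.49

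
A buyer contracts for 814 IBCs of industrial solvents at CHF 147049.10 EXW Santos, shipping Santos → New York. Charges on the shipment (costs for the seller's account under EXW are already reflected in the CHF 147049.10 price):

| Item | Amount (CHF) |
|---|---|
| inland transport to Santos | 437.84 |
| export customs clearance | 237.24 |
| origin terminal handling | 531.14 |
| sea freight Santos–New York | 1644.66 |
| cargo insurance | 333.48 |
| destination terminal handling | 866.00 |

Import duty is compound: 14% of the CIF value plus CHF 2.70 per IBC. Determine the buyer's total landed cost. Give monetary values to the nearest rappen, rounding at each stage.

Total landed cost: CHF 174329.94

EXW: the seller makes goods available at their premises; the buyer bears all onward costs.
CIF value = EXW price + inland to port + export clearance + origin terminal + freight + insurance = 147049.10 + 437.84 + 237.24 + 531.14 + 1644.66 + 333.48 = 150233.46
Ad valorem component: 150233.46 × 14% = 21032.68
Specific component: 814 × 2.70 = 2197.80
Import duty = 21032.68 + 2197.80 = 23230.48
Buyer bears: inland to port 437.84 + export clearance 237.24 + origin terminal 531.14 + freight 1644.66 + insurance 333.48 + destination terminal 866.00 + duty 23230.48 = 27280.84
Landed cost = invoice 147049.10 + 27280.84 = 174329.94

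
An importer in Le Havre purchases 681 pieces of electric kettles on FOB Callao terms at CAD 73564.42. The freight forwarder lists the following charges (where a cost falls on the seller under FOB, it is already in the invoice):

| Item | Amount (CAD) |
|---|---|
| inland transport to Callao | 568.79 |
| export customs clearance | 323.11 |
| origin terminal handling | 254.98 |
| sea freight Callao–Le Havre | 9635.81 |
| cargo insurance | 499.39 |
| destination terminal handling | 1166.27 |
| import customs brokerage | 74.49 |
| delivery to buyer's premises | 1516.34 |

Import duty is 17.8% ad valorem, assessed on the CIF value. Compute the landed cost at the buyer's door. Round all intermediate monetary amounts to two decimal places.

FOB: the seller bears costs until goods are on board at the origin port; the buyer bears freight, insurance and all costs thereafter.
Already in the invoice (seller's account under FOB): inland to port, export clearance, origin terminal — exclude.
CIF value = FOB price + freight + insurance = 73564.42 + 9635.81 + 499.39 = 83699.62
Import duty = 83699.62 × 17.8% = 14898.53
Buyer bears: freight 9635.81 + insurance 499.39 + destination terminal 1166.27 + brokerage 74.49 + delivery 1516.34 + duty 14898.53 = 27790.83
Landed cost = invoice 73564.42 + 27790.83 = 101355.25

Total landed cost: CAD 101355.25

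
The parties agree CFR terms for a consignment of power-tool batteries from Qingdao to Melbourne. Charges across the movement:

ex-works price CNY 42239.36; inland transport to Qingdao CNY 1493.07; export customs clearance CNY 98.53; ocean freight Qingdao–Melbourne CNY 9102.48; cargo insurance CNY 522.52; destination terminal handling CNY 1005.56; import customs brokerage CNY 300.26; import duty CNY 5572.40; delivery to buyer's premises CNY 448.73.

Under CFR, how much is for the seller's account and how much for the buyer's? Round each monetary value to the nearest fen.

Seller: CNY 52933.44; buyer: CNY 7849.47

CFR: the seller pays costs through ocean freight to the destination port, but not insurance.
Seller's account: goods 42239.36 + inland to port 1493.07 + export clearance 98.53 + freight 9102.48 = 52933.44
Buyer's account: insurance 522.52 + destination terminal 1005.56 + brokerage 300.26 + duty 5572.40 + delivery 448.73 = 7849.47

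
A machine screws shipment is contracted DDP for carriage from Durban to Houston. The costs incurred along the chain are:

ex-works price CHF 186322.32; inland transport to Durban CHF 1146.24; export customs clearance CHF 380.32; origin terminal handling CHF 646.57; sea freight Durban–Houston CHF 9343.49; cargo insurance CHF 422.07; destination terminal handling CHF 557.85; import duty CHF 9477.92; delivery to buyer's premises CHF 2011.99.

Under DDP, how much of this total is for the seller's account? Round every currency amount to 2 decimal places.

DDP: the seller bears all costs including import duty.
Seller's account: goods 186322.32 + inland to port 1146.24 + export clearance 380.32 + origin terminal 646.57 + freight 9343.49 + insurance 422.07 + destination terminal 557.85 + duty 9477.92 + delivery 2011.99 = 210308.77
Buyer's account: 0.00

Seller's account: CHF 210308.77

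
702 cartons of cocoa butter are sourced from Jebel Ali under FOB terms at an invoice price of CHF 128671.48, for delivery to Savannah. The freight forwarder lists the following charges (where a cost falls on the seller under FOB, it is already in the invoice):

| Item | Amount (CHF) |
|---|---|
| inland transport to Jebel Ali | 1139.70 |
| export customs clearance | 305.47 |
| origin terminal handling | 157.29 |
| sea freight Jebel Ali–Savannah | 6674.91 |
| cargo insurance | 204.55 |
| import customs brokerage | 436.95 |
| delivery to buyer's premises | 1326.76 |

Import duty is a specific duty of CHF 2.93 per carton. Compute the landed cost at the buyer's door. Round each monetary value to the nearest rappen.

Total landed cost: CHF 139371.51

FOB: the seller bears costs until goods are on board at the origin port; the buyer bears freight, insurance and all costs thereafter.
Already in the invoice (seller's account under FOB): inland to port, export clearance, origin terminal — exclude.
CIF value = FOB price + freight + insurance = 128671.48 + 6674.91 + 204.55 = 135550.94
Import duty = 702 × 2.93 = 2056.86
Buyer bears: freight 6674.91 + insurance 204.55 + brokerage 436.95 + delivery 1326.76 + duty 2056.86 = 10700.03
Landed cost = invoice 128671.48 + 10700.03 = 139371.51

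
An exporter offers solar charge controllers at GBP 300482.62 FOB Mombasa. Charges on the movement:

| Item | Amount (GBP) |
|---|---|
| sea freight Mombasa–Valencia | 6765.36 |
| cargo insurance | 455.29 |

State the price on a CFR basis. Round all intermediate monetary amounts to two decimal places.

Not relevant to the conversion: insurance — on the buyer under both terms; not part of either seller's price.
From FOB to CFR, the seller additionally bears: freight.
CFR price = 300482.62 + 6765.36 = 307247.98

CFR price: GBP 307247.98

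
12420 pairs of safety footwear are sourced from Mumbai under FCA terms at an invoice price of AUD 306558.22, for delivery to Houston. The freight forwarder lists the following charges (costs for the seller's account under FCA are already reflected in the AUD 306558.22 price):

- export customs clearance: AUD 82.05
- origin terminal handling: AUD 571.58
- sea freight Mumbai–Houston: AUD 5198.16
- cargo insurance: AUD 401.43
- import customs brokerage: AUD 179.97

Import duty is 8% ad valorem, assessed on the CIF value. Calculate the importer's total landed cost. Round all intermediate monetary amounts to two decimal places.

FCA: the seller delivers export-cleared goods to the carrier; the buyer bears costs from that point.
Already in the invoice (seller's account under FCA): export clearance — exclude.
CIF value = FCA price + origin terminal + freight + insurance = 306558.22 + 571.58 + 5198.16 + 401.43 = 312729.39
Import duty = 312729.39 × 8% = 25018.35
Buyer bears: origin terminal 571.58 + freight 5198.16 + insurance 401.43 + brokerage 179.97 + duty 25018.35 = 31369.49
Landed cost = invoice 306558.22 + 31369.49 = 337927.71

Total landed cost: AUD 337927.71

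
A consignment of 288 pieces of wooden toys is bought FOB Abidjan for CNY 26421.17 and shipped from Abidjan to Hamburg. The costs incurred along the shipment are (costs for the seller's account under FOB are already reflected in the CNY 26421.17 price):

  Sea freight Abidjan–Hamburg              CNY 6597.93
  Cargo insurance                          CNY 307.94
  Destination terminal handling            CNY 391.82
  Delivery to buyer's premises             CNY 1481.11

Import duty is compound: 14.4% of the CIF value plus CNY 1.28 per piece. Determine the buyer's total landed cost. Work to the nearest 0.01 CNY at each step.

Total landed cost: CNY 40367.70

FOB: the seller bears costs until goods are on board at the origin port; the buyer bears freight, insurance and all costs thereafter.
CIF value = FOB price + freight + insurance = 26421.17 + 6597.93 + 307.94 = 33327.04
Ad valorem component: 33327.04 × 14.4% = 4799.09
Specific component: 288 × 1.28 = 368.64
Import duty = 4799.09 + 368.64 = 5167.73
Buyer bears: freight 6597.93 + insurance 307.94 + destination terminal 391.82 + delivery 1481.11 + duty 5167.73 = 13946.53
Landed cost = invoice 26421.17 + 13946.53 = 40367.70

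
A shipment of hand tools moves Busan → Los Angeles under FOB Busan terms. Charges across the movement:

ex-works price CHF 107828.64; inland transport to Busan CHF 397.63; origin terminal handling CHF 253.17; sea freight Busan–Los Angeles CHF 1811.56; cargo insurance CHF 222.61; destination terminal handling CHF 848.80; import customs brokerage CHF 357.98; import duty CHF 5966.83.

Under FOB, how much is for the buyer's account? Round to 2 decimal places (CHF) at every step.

Buyer's account: CHF 9207.78

FOB: the seller bears costs until goods are on board at the origin port; the buyer bears freight, insurance and all costs thereafter.
Seller's account: goods 107828.64 + inland to port 397.63 + origin terminal 253.17 = 108479.44
Buyer's account: freight 1811.56 + insurance 222.61 + destination terminal 848.80 + brokerage 357.98 + duty 5966.83 = 9207.78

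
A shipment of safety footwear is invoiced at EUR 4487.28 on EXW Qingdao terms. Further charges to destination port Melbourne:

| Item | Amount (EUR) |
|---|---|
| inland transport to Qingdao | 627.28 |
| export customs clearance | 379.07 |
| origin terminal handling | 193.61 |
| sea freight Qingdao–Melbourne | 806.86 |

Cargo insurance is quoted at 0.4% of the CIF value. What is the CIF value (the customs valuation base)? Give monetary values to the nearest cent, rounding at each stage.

Let C be the CIF value. C = EXW price + pre-shipment costs + freight + 0.4% × C
C − 0.4% × C = 4487.28 + 627.28 + 379.07 + 193.61 + 806.86
0.996 × C = 6494.10
C = 6494.10 / 0.996 = 6520.18
Insurance premium = 0.4% × 6520.18 = 26.08

CIF value: EUR 6520.18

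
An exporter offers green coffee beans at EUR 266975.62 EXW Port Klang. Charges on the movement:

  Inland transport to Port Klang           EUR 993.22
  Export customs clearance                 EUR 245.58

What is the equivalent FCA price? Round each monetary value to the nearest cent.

FCA price: EUR 268214.42

From EXW to FCA, the seller additionally bears: inland to port, export clearance.
FCA price = 266975.62 + 993.22 + 245.58 = 268214.42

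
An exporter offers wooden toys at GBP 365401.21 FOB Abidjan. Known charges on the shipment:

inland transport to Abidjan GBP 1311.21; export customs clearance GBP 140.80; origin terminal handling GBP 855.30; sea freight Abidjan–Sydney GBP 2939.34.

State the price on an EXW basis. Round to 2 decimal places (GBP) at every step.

EXW price: GBP 363093.90

Not relevant to the conversion: freight — on the buyer under both terms; not part of either seller's price.
From FOB to EXW, the seller no longer bears: inland to port, export clearance, origin terminal.
EXW price = 365401.21 − 1311.21 − 140.80 − 855.30 = 363093.90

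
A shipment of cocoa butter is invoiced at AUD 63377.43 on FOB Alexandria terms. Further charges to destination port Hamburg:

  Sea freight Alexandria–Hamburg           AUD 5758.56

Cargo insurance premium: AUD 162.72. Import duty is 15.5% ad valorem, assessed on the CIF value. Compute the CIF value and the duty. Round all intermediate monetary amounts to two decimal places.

CIF value: AUD 69298.71; import duty: AUD 10741.30

CIF = FOB price + freight + insurance
CIF = 63377.43 + 5758.56 + 162.72 = 69298.71
Import duty = 69298.71 × 15.5% = 10741.30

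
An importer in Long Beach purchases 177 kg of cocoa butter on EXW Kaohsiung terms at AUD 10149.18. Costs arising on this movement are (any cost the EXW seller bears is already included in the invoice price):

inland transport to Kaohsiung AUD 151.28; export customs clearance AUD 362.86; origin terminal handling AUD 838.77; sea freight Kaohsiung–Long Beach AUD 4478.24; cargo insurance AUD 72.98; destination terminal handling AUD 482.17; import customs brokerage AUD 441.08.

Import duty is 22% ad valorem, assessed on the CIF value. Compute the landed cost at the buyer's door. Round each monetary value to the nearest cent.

Total landed cost: AUD 20508.29

EXW: the seller makes goods available at their premises; the buyer bears all onward costs.
CIF value = EXW price + inland to port + export clearance + origin terminal + freight + insurance = 10149.18 + 151.28 + 362.86 + 838.77 + 4478.24 + 72.98 = 16053.31
Import duty = 16053.31 × 22% = 3531.73
Buyer bears: inland to port 151.28 + export clearance 362.86 + origin terminal 838.77 + freight 4478.24 + insurance 72.98 + destination terminal 482.17 + brokerage 441.08 + duty 3531.73 = 10359.11
Landed cost = invoice 10149.18 + 10359.11 = 20508.29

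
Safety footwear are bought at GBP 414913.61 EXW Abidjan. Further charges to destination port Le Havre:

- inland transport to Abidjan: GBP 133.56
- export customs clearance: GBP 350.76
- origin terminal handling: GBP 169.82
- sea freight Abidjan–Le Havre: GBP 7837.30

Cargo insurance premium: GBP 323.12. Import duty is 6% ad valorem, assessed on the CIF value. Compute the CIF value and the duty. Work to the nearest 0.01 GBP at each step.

CIF = EXW price + pre-shipment costs + freight + insurance
CIF = 414913.61 + 133.56 + 350.76 + 169.82 + 7837.30 + 323.12 = 423728.17
Import duty = 423728.17 × 6% = 25423.69

CIF value: GBP 423728.17; import duty: GBP 25423.69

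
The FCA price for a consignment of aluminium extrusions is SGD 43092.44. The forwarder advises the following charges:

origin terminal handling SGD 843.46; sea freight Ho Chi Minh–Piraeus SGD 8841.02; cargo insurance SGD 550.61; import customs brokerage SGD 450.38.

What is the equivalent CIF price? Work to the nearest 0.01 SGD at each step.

CIF price: SGD 53327.53

Not relevant to the conversion: brokerage — on the buyer under both terms; not part of either seller's price.
From FCA to CIF, the seller additionally bears: origin terminal, freight, insurance.
CIF price = 43092.44 + 843.46 + 8841.02 + 550.61 = 53327.53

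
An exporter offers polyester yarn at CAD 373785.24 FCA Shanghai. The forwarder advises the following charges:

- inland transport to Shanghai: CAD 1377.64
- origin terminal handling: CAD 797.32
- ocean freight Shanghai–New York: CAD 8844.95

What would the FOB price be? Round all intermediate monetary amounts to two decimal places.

FOB price: CAD 374582.56

Not relevant to the conversion: inland to port — on the seller under both FCA and FOB; already in the FCA price and stays in the FOB price. freight — on the buyer under both terms; not part of either seller's price.
From FCA to FOB, the seller additionally bears: origin terminal.
FOB price = 373785.24 + 797.32 = 374582.56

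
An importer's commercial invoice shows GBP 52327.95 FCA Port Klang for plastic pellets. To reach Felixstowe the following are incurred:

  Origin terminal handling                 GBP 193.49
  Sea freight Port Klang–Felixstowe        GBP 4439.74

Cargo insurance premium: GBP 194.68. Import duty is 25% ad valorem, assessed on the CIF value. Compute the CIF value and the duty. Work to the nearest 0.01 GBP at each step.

CIF = FCA price + pre-shipment costs + freight + insurance
CIF = 52327.95 + 193.49 + 4439.74 + 194.68 = 57155.86
Import duty = 57155.86 × 25% = 14288.97

CIF value: GBP 57155.86; import duty: GBP 14288.97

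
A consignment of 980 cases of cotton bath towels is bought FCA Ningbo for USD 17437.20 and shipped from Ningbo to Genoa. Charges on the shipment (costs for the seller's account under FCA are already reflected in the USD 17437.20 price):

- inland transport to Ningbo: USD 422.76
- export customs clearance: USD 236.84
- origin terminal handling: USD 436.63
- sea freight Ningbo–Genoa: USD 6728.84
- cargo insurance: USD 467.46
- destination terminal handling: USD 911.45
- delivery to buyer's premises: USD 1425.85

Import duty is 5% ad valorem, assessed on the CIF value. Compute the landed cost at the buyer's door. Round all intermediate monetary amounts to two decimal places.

FCA: the seller delivers export-cleared goods to the carrier; the buyer bears costs from that point.
Already in the invoice (seller's account under FCA): inland to port, export clearance — exclude.
CIF value = FCA price + origin terminal + freight + insurance = 17437.20 + 436.63 + 6728.84 + 467.46 = 25070.13
Import duty = 25070.13 × 5% = 1253.51
Buyer bears: origin terminal 436.63 + freight 6728.84 + insurance 467.46 + destination terminal 911.45 + delivery 1425.85 + duty 1253.51 = 11223.74
Landed cost = invoice 17437.20 + 11223.74 = 28660.94

Total landed cost: USD 28660.94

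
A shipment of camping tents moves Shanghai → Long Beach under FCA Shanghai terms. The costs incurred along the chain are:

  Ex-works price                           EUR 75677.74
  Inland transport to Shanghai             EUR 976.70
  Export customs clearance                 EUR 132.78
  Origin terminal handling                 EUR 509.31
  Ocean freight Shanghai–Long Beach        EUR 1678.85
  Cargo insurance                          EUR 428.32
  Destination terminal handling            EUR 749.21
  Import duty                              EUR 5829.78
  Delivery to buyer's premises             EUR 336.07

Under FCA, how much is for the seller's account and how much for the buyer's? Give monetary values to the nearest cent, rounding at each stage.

FCA: the seller delivers export-cleared goods to the carrier; the buyer bears costs from that point.
Seller's account: goods 75677.74 + inland to port 976.70 + export clearance 132.78 = 76787.22
Buyer's account: origin terminal 509.31 + freight 1678.85 + insurance 428.32 + destination terminal 749.21 + duty 5829.78 + delivery 336.07 = 9531.54

Seller: EUR 76787.22; buyer: EUR 9531.54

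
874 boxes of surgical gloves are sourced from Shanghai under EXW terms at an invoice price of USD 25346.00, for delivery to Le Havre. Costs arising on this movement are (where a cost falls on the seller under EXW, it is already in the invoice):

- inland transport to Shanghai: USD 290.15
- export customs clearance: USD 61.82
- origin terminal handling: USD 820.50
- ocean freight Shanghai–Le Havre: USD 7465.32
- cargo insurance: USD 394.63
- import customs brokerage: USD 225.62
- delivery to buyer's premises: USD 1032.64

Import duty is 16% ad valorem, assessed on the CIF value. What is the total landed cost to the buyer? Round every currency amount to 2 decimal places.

EXW: the seller makes goods available at their premises; the buyer bears all onward costs.
CIF value = EXW price + inland to port + export clearance + origin terminal + freight + insurance = 25346.00 + 290.15 + 61.82 + 820.50 + 7465.32 + 394.63 = 34378.42
Import duty = 34378.42 × 16% = 5500.55
Buyer bears: inland to port 290.15 + export clearance 61.82 + origin terminal 820.50 + freight 7465.32 + insurance 394.63 + brokerage 225.62 + delivery 1032.64 + duty 5500.55 = 15791.23
Landed cost = invoice 25346.00 + 15791.23 = 41137.23

Total landed cost: USD 41137.23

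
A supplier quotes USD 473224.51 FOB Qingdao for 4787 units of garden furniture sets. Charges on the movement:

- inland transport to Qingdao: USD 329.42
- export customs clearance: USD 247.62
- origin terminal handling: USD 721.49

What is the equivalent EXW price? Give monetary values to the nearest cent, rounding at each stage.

From FOB to EXW, the seller no longer bears: inland to port, export clearance, origin terminal.
EXW price = 473224.51 − 329.42 − 247.62 − 721.49 = 471925.98

EXW price: USD 471925.98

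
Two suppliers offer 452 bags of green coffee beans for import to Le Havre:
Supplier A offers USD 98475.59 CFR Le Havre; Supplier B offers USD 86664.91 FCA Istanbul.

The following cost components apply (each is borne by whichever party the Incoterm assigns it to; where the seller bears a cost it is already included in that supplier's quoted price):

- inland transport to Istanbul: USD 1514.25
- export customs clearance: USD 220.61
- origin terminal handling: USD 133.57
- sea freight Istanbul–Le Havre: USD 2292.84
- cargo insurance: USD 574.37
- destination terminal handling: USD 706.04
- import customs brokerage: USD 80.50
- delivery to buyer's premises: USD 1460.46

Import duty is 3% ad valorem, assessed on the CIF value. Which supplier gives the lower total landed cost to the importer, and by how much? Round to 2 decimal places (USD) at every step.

Supplier A (CFR):
CIF value = CFR price + insurance = 98475.59 + 574.37 = 99049.96
Import duty = 99049.96 × 3% = 2971.50
Buyer bears (A): 574.37 + 706.04 + 80.50 + 1460.46 = 2821.37
Landed cost (A) = invoice 98475.59 + 2821.37 + duty 2971.50 = 104268.46
Supplier B (FCA):
CIF value = FCA price + origin terminal + freight + insurance = 86664.91 + 133.57 + 2292.84 + 574.37 = 89665.69
Import duty = 89665.69 × 3% = 2689.97
Buyer bears (B): 133.57 + 2292.84 + 574.37 + 706.04 + 80.50 + 1460.46 = 5247.78
Landed cost (B) = invoice 86664.91 + 5247.78 + duty 2689.97 = 94602.66
Difference = |104268.46 − 94602.66| = 9665.80

Supplier B is cheaper by USD 9665.80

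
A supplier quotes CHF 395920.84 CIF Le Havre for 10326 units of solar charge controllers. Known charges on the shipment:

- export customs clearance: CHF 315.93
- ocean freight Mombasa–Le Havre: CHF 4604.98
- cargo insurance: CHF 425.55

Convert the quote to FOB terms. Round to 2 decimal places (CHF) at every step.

FOB price: CHF 390890.31

Not relevant to the conversion: export clearance — on the seller under both CIF and FOB; already in the CIF price and stays in the FOB price.
From CIF to FOB, the seller no longer bears: freight, insurance.
FOB price = 395920.84 − 4604.98 − 425.55 = 390890.31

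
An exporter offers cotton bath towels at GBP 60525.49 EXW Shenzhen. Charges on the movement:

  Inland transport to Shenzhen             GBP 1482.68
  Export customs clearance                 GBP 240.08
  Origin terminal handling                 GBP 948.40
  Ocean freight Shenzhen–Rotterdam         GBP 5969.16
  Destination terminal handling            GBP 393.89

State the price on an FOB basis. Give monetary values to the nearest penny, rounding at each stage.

Not relevant to the conversion: destination terminal, freight — on the buyer under both terms; not part of either seller's price.
From EXW to FOB, the seller additionally bears: inland to port, export clearance, origin terminal.
FOB price = 60525.49 + 1482.68 + 240.08 + 948.40 = 63196.65

FOB price: GBP 63196.65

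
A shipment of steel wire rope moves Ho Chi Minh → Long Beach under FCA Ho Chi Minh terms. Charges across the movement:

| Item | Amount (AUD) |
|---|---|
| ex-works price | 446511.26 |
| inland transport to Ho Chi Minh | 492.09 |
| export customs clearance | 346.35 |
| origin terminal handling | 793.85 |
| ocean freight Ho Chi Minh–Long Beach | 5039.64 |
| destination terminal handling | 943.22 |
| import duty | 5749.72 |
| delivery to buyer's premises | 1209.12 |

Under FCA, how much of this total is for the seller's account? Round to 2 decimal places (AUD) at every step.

FCA: the seller delivers export-cleared goods to the carrier; the buyer bears costs from that point.
Seller's account: goods 446511.26 + inland to port 492.09 + export clearance 346.35 = 447349.70
Buyer's account: origin terminal 793.85 + freight 5039.64 + destination terminal 943.22 + duty 5749.72 + delivery 1209.12 = 13735.55

Seller's account: AUD 447349.70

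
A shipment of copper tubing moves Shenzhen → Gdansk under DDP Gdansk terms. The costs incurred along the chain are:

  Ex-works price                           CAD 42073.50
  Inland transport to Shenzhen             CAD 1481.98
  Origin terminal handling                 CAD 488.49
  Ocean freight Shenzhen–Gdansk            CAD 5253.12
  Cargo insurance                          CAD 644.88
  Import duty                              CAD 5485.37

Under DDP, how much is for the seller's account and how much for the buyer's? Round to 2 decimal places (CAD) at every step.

DDP: the seller bears all costs including import duty.
Seller's account: goods 42073.50 + inland to port 1481.98 + origin terminal 488.49 + freight 5253.12 + insurance 644.88 + duty 5485.37 = 55427.34
Buyer's account: 0.00

Seller: CAD 55427.34; buyer: CAD 0.00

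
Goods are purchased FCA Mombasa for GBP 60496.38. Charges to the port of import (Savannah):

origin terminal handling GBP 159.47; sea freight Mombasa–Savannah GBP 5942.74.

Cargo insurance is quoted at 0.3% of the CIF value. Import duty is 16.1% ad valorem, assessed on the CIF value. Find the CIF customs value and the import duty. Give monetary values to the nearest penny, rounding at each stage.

CIF value: GBP 66798.99; import duty: GBP 10754.64

Let C be the CIF value. C = FCA price + pre-shipment costs + freight + 0.3% × C
C − 0.3% × C = 60496.38 + 159.47 + 5942.74
0.997 × C = 66598.59
C = 66598.59 / 0.997 = 66798.99
Insurance premium = 0.3% × 66798.99 = 200.40
Import duty = 66798.99 × 16.1% = 10754.64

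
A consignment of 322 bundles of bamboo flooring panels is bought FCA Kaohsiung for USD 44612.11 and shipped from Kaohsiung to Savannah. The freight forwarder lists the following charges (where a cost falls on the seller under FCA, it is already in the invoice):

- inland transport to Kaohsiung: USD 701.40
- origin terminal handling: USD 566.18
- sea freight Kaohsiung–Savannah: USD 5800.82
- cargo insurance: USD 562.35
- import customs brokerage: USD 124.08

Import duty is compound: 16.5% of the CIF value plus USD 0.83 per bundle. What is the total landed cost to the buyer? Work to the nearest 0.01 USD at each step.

Total landed cost: USD 60437.14

FCA: the seller delivers export-cleared goods to the carrier; the buyer bears costs from that point.
Already in the invoice (seller's account under FCA): inland to port — exclude.
CIF value = FCA price + origin terminal + freight + insurance = 44612.11 + 566.18 + 5800.82 + 562.35 = 51541.46
Ad valorem component: 51541.46 × 16.5% = 8504.34
Specific component: 322 × 0.83 = 267.26
Import duty = 8504.34 + 267.26 = 8771.60
Buyer bears: origin terminal 566.18 + freight 5800.82 + insurance 562.35 + brokerage 124.08 + duty 8771.60 = 15825.03
Landed cost = invoice 44612.11 + 15825.03 = 60437.14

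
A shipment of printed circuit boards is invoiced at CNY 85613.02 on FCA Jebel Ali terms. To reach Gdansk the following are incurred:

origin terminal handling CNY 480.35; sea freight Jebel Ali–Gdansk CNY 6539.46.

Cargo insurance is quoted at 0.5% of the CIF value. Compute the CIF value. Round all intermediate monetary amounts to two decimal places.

CIF value: CNY 93098.32

Let C be the CIF value. C = FCA price + pre-shipment costs + freight + 0.5% × C
C − 0.5% × C = 85613.02 + 480.35 + 6539.46
0.995 × C = 92632.83
C = 92632.83 / 0.995 = 93098.32
Insurance premium = 0.5% × 93098.32 = 465.49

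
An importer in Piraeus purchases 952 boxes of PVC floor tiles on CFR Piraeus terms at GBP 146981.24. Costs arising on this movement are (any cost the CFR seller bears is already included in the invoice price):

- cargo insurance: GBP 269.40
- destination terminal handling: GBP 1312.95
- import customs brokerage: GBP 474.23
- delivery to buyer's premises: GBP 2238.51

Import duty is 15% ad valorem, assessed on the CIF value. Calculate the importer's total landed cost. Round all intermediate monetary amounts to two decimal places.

CFR: the seller pays costs through ocean freight to the destination port, but not insurance.
CIF value = CFR price + insurance = 146981.24 + 269.40 = 147250.64
Import duty = 147250.64 × 15% = 22087.60
Buyer bears: insurance 269.40 + destination terminal 1312.95 + brokerage 474.23 + delivery 2238.51 + duty 22087.60 = 26382.69
Landed cost = invoice 146981.24 + 26382.69 = 173363.93

Total landed cost: GBP 173363.93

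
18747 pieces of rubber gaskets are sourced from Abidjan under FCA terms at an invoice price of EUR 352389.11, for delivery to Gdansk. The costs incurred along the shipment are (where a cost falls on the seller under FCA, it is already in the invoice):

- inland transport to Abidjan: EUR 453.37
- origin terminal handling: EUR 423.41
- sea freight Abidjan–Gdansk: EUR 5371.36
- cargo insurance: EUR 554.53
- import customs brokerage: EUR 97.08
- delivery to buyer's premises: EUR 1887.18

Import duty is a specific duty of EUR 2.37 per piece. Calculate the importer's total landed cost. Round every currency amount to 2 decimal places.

Total landed cost: EUR 405153.06

FCA: the seller delivers export-cleared goods to the carrier; the buyer bears costs from that point.
Already in the invoice (seller's account under FCA): inland to port — exclude.
CIF value = FCA price + origin terminal + freight + insurance = 352389.11 + 423.41 + 5371.36 + 554.53 = 358738.41
Import duty = 18747 × 2.37 = 44430.39
Buyer bears: origin terminal 423.41 + freight 5371.36 + insurance 554.53 + brokerage 97.08 + delivery 1887.18 + duty 44430.39 = 52763.95
Landed cost = invoice 352389.11 + 52763.95 = 405153.06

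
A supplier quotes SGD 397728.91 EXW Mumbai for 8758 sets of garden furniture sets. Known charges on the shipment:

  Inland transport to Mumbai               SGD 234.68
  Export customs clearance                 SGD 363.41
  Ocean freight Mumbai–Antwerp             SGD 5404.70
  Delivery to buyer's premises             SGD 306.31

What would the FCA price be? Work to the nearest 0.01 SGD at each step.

FCA price: SGD 398327.00

Not relevant to the conversion: delivery, freight — on the buyer under both terms; not part of either seller's price.
From EXW to FCA, the seller additionally bears: inland to port, export clearance.
FCA price = 397728.91 + 234.68 + 363.41 = 398327.00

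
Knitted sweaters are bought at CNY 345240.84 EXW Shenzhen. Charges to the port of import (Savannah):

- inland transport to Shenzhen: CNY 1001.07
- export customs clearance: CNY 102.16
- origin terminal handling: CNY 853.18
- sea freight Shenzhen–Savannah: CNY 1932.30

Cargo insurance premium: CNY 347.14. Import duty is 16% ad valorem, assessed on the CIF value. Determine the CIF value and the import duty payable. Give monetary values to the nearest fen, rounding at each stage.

CIF = EXW price + pre-shipment costs + freight + insurance
CIF = 345240.84 + 1001.07 + 102.16 + 853.18 + 1932.30 + 347.14 = 349476.69
Import duty = 349476.69 × 16% = 55916.27

CIF value: CNY 349476.69; import duty: CNY 55916.27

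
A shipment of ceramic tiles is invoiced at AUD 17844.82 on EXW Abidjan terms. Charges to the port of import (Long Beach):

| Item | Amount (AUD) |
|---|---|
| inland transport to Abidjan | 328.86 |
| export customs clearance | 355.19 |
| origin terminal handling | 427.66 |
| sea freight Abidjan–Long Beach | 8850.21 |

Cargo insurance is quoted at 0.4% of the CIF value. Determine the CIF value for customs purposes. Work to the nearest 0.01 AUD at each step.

Let C be the CIF value. C = EXW price + pre-shipment costs + freight + 0.4% × C
C − 0.4% × C = 17844.82 + 328.86 + 355.19 + 427.66 + 8850.21
0.996 × C = 27806.74
C = 27806.74 / 0.996 = 27918.41
Insurance premium = 0.4% × 27918.41 = 111.67

CIF value: AUD 27918.41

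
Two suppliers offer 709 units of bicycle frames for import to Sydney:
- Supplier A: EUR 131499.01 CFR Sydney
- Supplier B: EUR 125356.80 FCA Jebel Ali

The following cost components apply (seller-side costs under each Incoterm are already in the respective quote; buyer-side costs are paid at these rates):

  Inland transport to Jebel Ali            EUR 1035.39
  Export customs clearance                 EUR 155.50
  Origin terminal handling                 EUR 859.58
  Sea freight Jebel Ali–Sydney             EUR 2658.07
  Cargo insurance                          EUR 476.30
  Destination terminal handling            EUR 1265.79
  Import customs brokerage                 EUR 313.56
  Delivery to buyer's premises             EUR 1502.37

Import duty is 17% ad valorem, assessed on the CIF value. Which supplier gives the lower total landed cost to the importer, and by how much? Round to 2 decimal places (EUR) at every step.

Supplier A (CFR):
CIF value = CFR price + insurance = 131499.01 + 476.30 = 131975.31
Import duty = 131975.31 × 17% = 22435.80
Buyer bears (A): 476.30 + 1265.79 + 313.56 + 1502.37 = 3558.02
Landed cost (A) = invoice 131499.01 + 3558.02 + duty 22435.80 = 157492.83
Supplier B (FCA):
CIF value = FCA price + origin terminal + freight + insurance = 125356.80 + 859.58 + 2658.07 + 476.30 = 129350.75
Import duty = 129350.75 × 17% = 21989.63
Buyer bears (B): 859.58 + 2658.07 + 476.30 + 1265.79 + 313.56 + 1502.37 = 7075.67
Landed cost (B) = invoice 125356.80 + 7075.67 + duty 21989.63 = 154422.10
Difference = |157492.83 − 154422.10| = 3070.73

Supplier B is cheaper by EUR 3070.73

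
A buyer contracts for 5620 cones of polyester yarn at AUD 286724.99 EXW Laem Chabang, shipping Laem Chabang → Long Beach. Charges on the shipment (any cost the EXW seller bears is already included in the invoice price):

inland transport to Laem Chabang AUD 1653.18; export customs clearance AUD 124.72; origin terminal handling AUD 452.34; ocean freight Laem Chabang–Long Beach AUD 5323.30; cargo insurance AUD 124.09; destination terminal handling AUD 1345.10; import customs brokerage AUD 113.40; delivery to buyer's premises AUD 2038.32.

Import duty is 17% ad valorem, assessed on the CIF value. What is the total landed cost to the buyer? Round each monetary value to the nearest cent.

EXW: the seller makes goods available at their premises; the buyer bears all onward costs.
CIF value = EXW price + inland to port + export clearance + origin terminal + freight + insurance = 286724.99 + 1653.18 + 124.72 + 452.34 + 5323.30 + 124.09 = 294402.62
Import duty = 294402.62 × 17% = 50048.45
Buyer bears: inland to port 1653.18 + export clearance 124.72 + origin terminal 452.34 + freight 5323.30 + insurance 124.09 + destination terminal 1345.10 + brokerage 113.40 + delivery 2038.32 + duty 50048.45 = 61222.90
Landed cost = invoice 286724.99 + 61222.90 = 347947.89

Total landed cost: AUD 347947.89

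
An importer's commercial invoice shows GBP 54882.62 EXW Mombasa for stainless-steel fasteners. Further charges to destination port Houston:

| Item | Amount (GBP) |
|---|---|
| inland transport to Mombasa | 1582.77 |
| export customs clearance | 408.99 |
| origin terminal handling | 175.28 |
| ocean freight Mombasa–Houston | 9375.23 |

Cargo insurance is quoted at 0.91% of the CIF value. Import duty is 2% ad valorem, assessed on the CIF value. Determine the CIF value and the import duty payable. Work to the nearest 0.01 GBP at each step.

Let C be the CIF value. C = EXW price + pre-shipment costs + freight + 0.91% × C
C − 0.91% × C = 54882.62 + 1582.77 + 408.99 + 175.28 + 9375.23
0.9909 × C = 66424.89
C = 66424.89 / 0.9909 = 67034.91
Insurance premium = 0.91% × 67034.91 = 610.02
Import duty = 67034.91 × 2% = 1340.70

CIF value: GBP 67034.91; import duty: GBP 1340.70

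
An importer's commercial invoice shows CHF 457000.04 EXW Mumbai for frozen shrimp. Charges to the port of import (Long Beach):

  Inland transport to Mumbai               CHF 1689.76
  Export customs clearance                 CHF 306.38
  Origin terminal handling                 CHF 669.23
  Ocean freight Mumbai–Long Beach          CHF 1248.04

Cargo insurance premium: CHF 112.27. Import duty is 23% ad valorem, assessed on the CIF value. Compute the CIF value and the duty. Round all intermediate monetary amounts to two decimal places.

CIF = EXW price + pre-shipment costs + freight + insurance
CIF = 457000.04 + 1689.76 + 306.38 + 669.23 + 1248.04 + 112.27 = 461025.72
Import duty = 461025.72 × 23% = 106035.92

CIF value: CHF 461025.72; import duty: CHF 106035.92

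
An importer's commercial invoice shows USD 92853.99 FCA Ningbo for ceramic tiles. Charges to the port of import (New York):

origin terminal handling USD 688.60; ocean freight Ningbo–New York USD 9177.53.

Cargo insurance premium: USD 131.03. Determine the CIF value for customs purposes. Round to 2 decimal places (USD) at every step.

CIF = FCA price + pre-shipment costs + freight + insurance
CIF = 92853.99 + 688.60 + 9177.53 + 131.03 = 102851.15

CIF value: USD 102851.15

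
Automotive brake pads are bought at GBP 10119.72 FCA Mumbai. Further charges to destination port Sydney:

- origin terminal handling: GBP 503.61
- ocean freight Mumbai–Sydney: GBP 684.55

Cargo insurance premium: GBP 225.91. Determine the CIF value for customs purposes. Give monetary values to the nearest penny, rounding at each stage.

CIF = FCA price + pre-shipment costs + freight + insurance
CIF = 10119.72 + 503.61 + 684.55 + 225.91 = 11533.79

CIF value: GBP 11533.79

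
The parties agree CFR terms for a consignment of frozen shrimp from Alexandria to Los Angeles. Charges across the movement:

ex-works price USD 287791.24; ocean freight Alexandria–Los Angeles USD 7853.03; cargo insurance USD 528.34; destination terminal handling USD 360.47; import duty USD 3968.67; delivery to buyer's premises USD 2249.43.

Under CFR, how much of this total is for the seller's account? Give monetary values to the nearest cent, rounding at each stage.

Seller's account: USD 295644.27

CFR: the seller pays costs through ocean freight to the destination port, but not insurance.
Seller's account: goods 287791.24 + freight 7853.03 = 295644.27
Buyer's account: insurance 528.34 + destination terminal 360.47 + duty 3968.67 + delivery 2249.43 = 7106.91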